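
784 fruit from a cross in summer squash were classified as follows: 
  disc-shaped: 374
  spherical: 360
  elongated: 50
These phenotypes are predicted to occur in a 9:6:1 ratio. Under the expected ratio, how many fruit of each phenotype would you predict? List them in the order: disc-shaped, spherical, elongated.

441, 294, 49

The 9:6:1 ratio has 16 parts, so with N = 784 the expected counts are:
  disc-shaped: 784 × 9/16 = 441
  spherical: 784 × 6/16 = 294
  elongated: 784 × 1/16 = 49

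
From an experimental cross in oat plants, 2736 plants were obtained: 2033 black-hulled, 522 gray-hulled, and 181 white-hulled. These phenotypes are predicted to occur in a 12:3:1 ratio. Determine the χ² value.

0.919

Expected counts for N = 2736 under a 12:3:1 ratio (total parts = 16):
  black-hulled: 2736 × 12/16 = 2052
  gray-hulled: 2736 × 3/16 = 513
  white-hulled: 2736 × 1/16 = 171
χ² = Σ (O − E)² / E
  black-hulled: (2033 − 2052)² / 2052 = 0.1759
  gray-hulled: (522 − 513)² / 513 = 0.1579
  white-hulled: (181 − 171)² / 171 = 0.5848
χ² = 0.1759 + 0.1579 + 0.5848 = 0.9186 ≈ 0.919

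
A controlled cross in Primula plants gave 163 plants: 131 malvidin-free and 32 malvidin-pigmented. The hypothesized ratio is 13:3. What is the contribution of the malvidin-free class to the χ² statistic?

The 13:3 ratio has 16 parts, so with N = 163 the expected counts are:
  malvidin-free: 163 × 13/16 = 132.4375
  malvidin-pigmented: 163 × 3/16 = 30.5625
Contribution of malvidin-free: (131 − 132.4375)² / 132.4375 = 0.0156

0.016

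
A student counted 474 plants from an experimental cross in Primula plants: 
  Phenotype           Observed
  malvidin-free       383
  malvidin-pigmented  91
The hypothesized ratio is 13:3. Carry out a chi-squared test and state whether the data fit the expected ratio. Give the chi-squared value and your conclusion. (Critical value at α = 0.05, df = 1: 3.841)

0.063; consistent

The 13:3 ratio has 16 parts, so with N = 474 the expected counts are:
  malvidin-free: 474 × 13/16 = 385.125
  malvidin-pigmented: 474 × 3/16 = 88.875
χ² = Σ (O − E)² / E
  malvidin-free: (383 − 385.125)² / 385.125 = 0.0117
  malvidin-pigmented: (91 − 88.875)² / 88.875 = 0.0508
χ² = 0.0117 + 0.0508 = 0.0625 ≈ 0.063
Degrees of freedom = 2 − 1 = 1; critical value at α = 0.05 is 3.841.
Since 0.063 < 3.841, we fail to reject the null hypothesis — the data are consistent with the 13:3 ratio.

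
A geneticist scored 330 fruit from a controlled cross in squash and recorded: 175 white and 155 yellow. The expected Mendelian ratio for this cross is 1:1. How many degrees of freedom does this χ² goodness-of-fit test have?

A goodness-of-fit test with 2 phenotype classes has df = 2 − 1 = 1.

1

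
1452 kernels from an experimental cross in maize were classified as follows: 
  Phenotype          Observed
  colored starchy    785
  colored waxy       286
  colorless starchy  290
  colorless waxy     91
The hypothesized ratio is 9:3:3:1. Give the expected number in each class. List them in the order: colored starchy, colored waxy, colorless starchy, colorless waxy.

816.75, 272.25, 272.25, 90.75

The 9:3:3:1 ratio has 16 parts, so with N = 1452 the expected counts are:
  colored starchy: 1452 × 9/16 = 816.75
  colored waxy: 1452 × 3/16 = 272.25
  colorless starchy: 1452 × 3/16 = 272.25
  colorless waxy: 1452 × 1/16 = 90.75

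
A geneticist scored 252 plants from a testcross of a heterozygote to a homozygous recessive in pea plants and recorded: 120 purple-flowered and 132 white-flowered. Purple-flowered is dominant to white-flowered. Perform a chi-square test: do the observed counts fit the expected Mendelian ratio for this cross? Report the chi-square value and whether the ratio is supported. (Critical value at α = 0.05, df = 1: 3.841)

0.571; consistent

A testcross of a heterozygote (Aa × aa) gives a 1:1 phenotypic ratio.
Total ratio parts = 2. Expected numbers out of 252:
  purple-flowered: 252 × 1/2 = 126
  white-flowered: 252 × 1/2 = 126
χ² = Σ (O − E)² / E
  purple-flowered: (120 − 126)² / 126 = 0.2857
  white-flowered: (132 − 126)² / 126 = 0.2857
χ² = 0.2857 + 0.2857 = 0.5714 ≈ 0.571
Degrees of freedom = 2 − 1 = 1; critical value at α = 0.05 is 3.841.
Since 0.571 < 3.841, we fail to reject the null hypothesis — the data are consistent with the 1:1 ratio.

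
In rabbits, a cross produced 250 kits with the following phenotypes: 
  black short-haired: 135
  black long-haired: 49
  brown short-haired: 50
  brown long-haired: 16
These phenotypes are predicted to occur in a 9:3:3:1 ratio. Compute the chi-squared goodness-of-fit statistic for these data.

0.539

The 9:3:3:1 ratio has 16 parts, so with N = 250 the expected counts are:
  black short-haired: 250 × 9/16 = 140.625
  black long-haired: 250 × 3/16 = 46.875
  brown short-haired: 250 × 3/16 = 46.875
  brown long-haired: 250 × 1/16 = 15.625
χ² = Σ (O − E)² / E
  black short-haired: (135 − 140.625)² / 140.625 = 0.2250
  black long-haired: (49 − 46.875)² / 46.875 = 0.0963
  brown short-haired: (50 − 46.875)² / 46.875 = 0.2083
  brown long-haired: (16 − 15.625)² / 15.625 = 0.0090
χ² = 0.2250 + 0.0963 + 0.2083 + 0.0090 = 0.5386 ≈ 0.539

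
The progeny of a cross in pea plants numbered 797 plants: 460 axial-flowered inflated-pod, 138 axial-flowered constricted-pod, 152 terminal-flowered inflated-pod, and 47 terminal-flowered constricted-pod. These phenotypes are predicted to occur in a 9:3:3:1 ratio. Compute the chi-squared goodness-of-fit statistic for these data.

1.383

The 9:3:3:1 ratio has 16 parts, so with N = 797 the expected counts are:
  axial-flowered inflated-pod: 797 × 9/16 = 448.3125
  axial-flowered constricted-pod: 797 × 3/16 = 149.4375
  terminal-flowered inflated-pod: 797 × 3/16 = 149.4375
  terminal-flowered constricted-pod: 797 × 1/16 = 49.8125
χ² = Σ (O − E)² / E
  axial-flowered inflated-pod: (460 − 448.3125)² / 448.3125 = 0.3047
  axial-flowered constricted-pod: (138 − 149.4375)² / 149.4375 = 0.8754
  terminal-flowered inflated-pod: (152 − 149.4375)² / 149.4375 = 0.0439
  terminal-flowered constricted-pod: (47 − 49.8125)² / 49.8125 = 0.1588
χ² = 0.3047 + 0.8754 + 0.0439 + 0.1588 = 1.3828 ≈ 1.383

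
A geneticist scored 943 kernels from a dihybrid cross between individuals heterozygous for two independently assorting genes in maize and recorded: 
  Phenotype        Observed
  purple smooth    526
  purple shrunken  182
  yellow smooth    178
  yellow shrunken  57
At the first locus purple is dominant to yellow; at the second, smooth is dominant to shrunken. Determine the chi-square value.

0.261

A dihybrid F₂ with independent assortment and complete dominance at both loci gives a 9:3:3:1 phenotypic ratio.
Under the 9:3:3:1 hypothesis (Σ ratio = 16, N = 943):
  purple smooth: 943 × 9/16 = 530.4375
  purple shrunken: 943 × 3/16 = 176.8125
  yellow smooth: 943 × 3/16 = 176.8125
  yellow shrunken: 943 × 1/16 = 58.9375
χ² = Σ (O − E)² / E
  purple smooth: (526 − 530.4375)² / 530.4375 = 0.0371
  purple shrunken: (182 − 176.8125)² / 176.8125 = 0.1522
  yellow smooth: (178 − 176.8125)² / 176.8125 = 0.0080
  yellow shrunken: (57 − 58.9375)² / 58.9375 = 0.0637
χ² = 0.0371 + 0.1522 + 0.0080 + 0.0637 = 0.261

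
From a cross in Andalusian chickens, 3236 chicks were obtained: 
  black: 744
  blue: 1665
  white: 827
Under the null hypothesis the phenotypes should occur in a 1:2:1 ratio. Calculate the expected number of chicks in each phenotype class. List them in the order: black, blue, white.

809, 1618, 809

Under the 1:2:1 hypothesis (Σ ratio = 4, N = 3236):
  black: 3236 × 1/4 = 809
  blue: 3236 × 2/4 = 1618
  white: 3236 × 1/4 = 809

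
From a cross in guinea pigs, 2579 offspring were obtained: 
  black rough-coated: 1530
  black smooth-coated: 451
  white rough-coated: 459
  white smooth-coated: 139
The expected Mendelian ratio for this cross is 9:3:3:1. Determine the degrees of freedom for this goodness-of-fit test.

A goodness-of-fit test with 4 phenotype classes has df = 4 − 1 = 3.

3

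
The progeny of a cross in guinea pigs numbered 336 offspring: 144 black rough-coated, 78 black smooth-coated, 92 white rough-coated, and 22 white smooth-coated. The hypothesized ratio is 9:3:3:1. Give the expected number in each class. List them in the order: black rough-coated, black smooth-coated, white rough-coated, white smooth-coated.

189, 63, 63, 21

Total ratio parts = 16. Expected numbers out of 336:
  black rough-coated: 336 × 9/16 = 189
  black smooth-coated: 336 × 3/16 = 63
  white rough-coated: 336 × 3/16 = 63
  white smooth-coated: 336 × 1/16 = 21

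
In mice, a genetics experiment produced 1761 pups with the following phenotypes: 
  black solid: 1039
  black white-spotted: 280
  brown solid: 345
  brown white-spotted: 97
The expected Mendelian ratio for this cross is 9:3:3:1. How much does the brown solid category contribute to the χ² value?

0.665

Expected counts for N = 1761 under a 9:3:3:1 ratio (total parts = 16):
  black solid: 1761 × 9/16 = 990.5625
  black white-spotted: 1761 × 3/16 = 330.1875
  brown solid: 1761 × 3/16 = 330.1875
  brown white-spotted: 1761 × 1/16 = 110.0625
Contribution of brown solid: (345 − 330.1875)² / 330.1875 = 0.6645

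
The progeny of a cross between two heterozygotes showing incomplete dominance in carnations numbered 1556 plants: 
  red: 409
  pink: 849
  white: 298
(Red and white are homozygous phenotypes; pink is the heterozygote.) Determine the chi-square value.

28.796

With incomplete dominance, a heterozygote × heterozygote cross gives a 1:2:1 phenotypic ratio.
The 1:2:1 ratio has 4 parts, so with N = 1556 the expected counts are:
  red: 1556 × 1/4 = 389
  pink: 1556 × 2/4 = 778
  white: 1556 × 1/4 = 389
χ² = Σ (O − E)² / E
  red: (409 − 389)² / 389 = 1.0283
  pink: (849 − 778)² / 778 = 6.4794
  white: (298 − 389)² / 389 = 21.2879
χ² = 1.0283 + 6.4794 + 21.2879 = 28.7956 ≈ 28.796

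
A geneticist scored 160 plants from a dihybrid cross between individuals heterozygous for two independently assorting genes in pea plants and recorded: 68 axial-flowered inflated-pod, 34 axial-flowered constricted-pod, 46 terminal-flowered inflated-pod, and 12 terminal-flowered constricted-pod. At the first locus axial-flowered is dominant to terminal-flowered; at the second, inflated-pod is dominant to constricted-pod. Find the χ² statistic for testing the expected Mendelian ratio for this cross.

A dihybrid F₂ with independent assortment and complete dominance at both loci gives a 9:3:3:1 phenotypic ratio.
Under the 9:3:3:1 hypothesis (Σ ratio = 16, N = 160):
  axial-flowered inflated-pod: 160 × 9/16 = 90
  axial-flowered constricted-pod: 160 × 3/16 = 30
  terminal-flowered inflated-pod: 160 × 3/16 = 30
  terminal-flowered constricted-pod: 160 × 1/16 = 10
χ² = Σ (O − E)² / E
  axial-flowered inflated-pod: (68 − 90)² / 90 = 5.3778
  axial-flowered constricted-pod: (34 − 30)² / 30 = 0.5333
  terminal-flowered inflated-pod: (46 − 30)² / 30 = 8.5333
  terminal-flowered constricted-pod: (12 − 10)² / 10 = 0.4000
χ² = 5.3778 + 0.5333 + 8.5333 + 0.4000 = 14.8444 ≈ 14.844

14.844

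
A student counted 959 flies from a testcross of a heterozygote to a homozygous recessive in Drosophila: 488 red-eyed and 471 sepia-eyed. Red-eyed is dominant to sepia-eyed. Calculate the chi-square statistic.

0.301

A testcross of a heterozygote (Aa × aa) gives a 1:1 phenotypic ratio.
The 1:1 ratio has 2 parts, so with N = 959 the expected counts are:
  red-eyed: 959 × 1/2 = 479.5
  sepia-eyed: 959 × 1/2 = 479.5
χ² = Σ (O − E)² / E
  red-eyed: (488 − 479.5)² / 479.5 = 0.1507
  sepia-eyed: (471 − 479.5)² / 479.5 = 0.1507
χ² = 0.1507 + 0.1507 = 0.3014 ≈ 0.301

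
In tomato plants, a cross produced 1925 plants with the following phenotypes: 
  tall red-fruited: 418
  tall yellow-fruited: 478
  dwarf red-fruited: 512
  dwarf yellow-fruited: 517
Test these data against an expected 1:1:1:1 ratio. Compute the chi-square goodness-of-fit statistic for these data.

12.955

Total ratio parts = 4. Expected numbers out of 1925:
  tall red-fruited: 1925 × 1/4 = 481.25
  tall yellow-fruited: 1925 × 1/4 = 481.25
  dwarf red-fruited: 1925 × 1/4 = 481.25
  dwarf yellow-fruited: 1925 × 1/4 = 481.25
χ² = Σ (O − E)² / E
  tall red-fruited: (418 − 481.25)² / 481.25 = 8.3129
  tall yellow-fruited: (478 − 481.25)² / 481.25 = 0.0219
  dwarf red-fruited: (512 − 481.25)² / 481.25 = 1.9648
  dwarf yellow-fruited: (517 − 481.25)² / 481.25 = 2.6557
χ² = 8.3129 + 0.0219 + 1.9648 + 2.6557 = 12.9553 ≈ 12.955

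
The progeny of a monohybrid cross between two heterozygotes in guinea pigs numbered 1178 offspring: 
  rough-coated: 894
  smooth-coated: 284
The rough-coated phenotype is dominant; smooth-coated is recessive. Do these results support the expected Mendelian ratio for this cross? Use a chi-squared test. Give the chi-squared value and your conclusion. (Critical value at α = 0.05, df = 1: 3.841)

0.499; consistent

For a monohybrid cross between heterozygotes with complete dominance, the expected phenotypic ratio is 3:1.
Expected counts for N = 1178 under a 3:1 ratio (total parts = 4):
  rough-coated: 1178 × 3/4 = 883.5
  smooth-coated: 1178 × 1/4 = 294.5
χ² = Σ (O − E)² / E
  rough-coated: (894 − 883.5)² / 883.5 = 0.1248
  smooth-coated: (284 − 294.5)² / 294.5 = 0.3744
χ² = 0.1248 + 0.3744 = 0.4992 ≈ 0.499
Degrees of freedom = 2 − 1 = 1; critical value at α = 0.05 is 3.841.
Since 0.499 < 3.841, we fail to reject the null hypothesis — the data are consistent with the 3:1 ratio.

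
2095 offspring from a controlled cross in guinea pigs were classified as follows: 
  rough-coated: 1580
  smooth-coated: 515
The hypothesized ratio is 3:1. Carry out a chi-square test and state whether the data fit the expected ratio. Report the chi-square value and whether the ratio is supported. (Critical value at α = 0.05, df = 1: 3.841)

0.195; consistent

Expected counts for N = 2095 under a 3:1 ratio (total parts = 4):
  rough-coated: 2095 × 3/4 = 1571.25
  smooth-coated: 2095 × 1/4 = 523.75
χ² = Σ (O − E)² / E
  rough-coated: (1580 − 1571.25)² / 1571.25 = 0.0487
  smooth-coated: (515 − 523.75)² / 523.75 = 0.1462
χ² = 0.0487 + 0.1462 = 0.1949 ≈ 0.195
Degrees of freedom = 2 − 1 = 1; critical value at α = 0.05 is 3.841.
Since 0.195 < 3.841, we fail to reject the null hypothesis — the data are consistent with the 3:1 ratio.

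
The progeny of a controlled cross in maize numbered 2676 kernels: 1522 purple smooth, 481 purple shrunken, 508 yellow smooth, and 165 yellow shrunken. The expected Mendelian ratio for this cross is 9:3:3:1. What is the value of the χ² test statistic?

Under the 9:3:3:1 hypothesis (Σ ratio = 16, N = 2676):
  purple smooth: 2676 × 9/16 = 1505.25
  purple shrunken: 2676 × 3/16 = 501.75
  yellow smooth: 2676 × 3/16 = 501.75
  yellow shrunken: 2676 × 1/16 = 167.25
χ² = Σ (O − E)² / E
  purple smooth: (1522 − 1505.25)² / 1505.25 = 0.1864
  purple shrunken: (481 − 501.75)² / 501.75 = 0.8581
  yellow smooth: (508 − 501.75)² / 501.75 = 0.0779
  yellow shrunken: (165 − 167.25)² / 167.25 = 0.0303
χ² = 0.1864 + 0.8581 + 0.0779 + 0.0303 = 1.1527 ≈ 1.153

1.153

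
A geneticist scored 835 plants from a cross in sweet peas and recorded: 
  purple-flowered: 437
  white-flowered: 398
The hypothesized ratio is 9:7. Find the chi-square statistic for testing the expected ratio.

The 9:7 ratio has 16 parts, so with N = 835 the expected counts are:
  purple-flowered: 835 × 9/16 = 469.6875
  white-flowered: 835 × 7/16 = 365.3125
χ² = Σ (O − E)² / E
  purple-flowered: (437 − 469.6875)² / 469.6875 = 2.2749
  white-flowered: (398 − 365.3125)² / 365.3125 = 2.9248
χ² = 2.2749 + 2.9248 = 5.1997 ≈ 5.200

5.200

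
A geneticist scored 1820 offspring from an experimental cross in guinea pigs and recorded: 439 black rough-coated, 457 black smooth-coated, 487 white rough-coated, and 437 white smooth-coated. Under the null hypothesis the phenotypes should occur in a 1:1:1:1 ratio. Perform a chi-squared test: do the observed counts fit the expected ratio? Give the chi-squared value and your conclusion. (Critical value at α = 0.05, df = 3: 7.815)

3.534; consistent

The 1:1:1:1 ratio has 4 parts, so with N = 1820 the expected counts are:
  black rough-coated: 1820 × 1/4 = 455
  black smooth-coated: 1820 × 1/4 = 455
  white rough-coated: 1820 × 1/4 = 455
  white smooth-coated: 1820 × 1/4 = 455
χ² = Σ (O − E)² / E
  black rough-coated: (439 − 455)² / 455 = 0.5626
  black smooth-coated: (457 − 455)² / 455 = 0.0088
  white rough-coated: (487 − 455)² / 455 = 2.2505
  white smooth-coated: (437 − 455)² / 455 = 0.7121
χ² = 0.5626 + 0.0088 + 2.2505 + 0.7121 = 3.534
Degrees of freedom = 4 − 1 = 3; critical value at α = 0.05 is 7.815.
Since 3.534 < 7.815, we fail to reject the null hypothesis — the data are consistent with the 1:1:1:1 ratio.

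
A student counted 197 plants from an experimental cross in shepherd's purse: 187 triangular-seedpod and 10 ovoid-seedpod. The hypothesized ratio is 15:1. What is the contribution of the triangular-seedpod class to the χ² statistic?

0.029

Under the 15:1 hypothesis (Σ ratio = 16, N = 197):
  triangular-seedpod: 197 × 15/16 = 184.6875
  ovoid-seedpod: 197 × 1/16 = 12.3125
Contribution of triangular-seedpod: (187 − 184.6875)² / 184.6875 = 0.0290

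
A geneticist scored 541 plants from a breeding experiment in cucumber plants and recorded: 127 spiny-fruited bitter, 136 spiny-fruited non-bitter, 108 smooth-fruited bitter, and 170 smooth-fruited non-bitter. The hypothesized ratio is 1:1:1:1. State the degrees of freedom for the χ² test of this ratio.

A goodness-of-fit test with 4 phenotype classes has df = 4 − 1 = 3.

3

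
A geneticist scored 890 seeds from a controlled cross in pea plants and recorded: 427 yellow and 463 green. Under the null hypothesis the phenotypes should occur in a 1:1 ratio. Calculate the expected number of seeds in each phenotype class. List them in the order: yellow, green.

Expected counts for N = 890 under a 1:1 ratio (total parts = 2):
  yellow: 890 × 1/2 = 445
  green: 890 × 1/2 = 445

445, 445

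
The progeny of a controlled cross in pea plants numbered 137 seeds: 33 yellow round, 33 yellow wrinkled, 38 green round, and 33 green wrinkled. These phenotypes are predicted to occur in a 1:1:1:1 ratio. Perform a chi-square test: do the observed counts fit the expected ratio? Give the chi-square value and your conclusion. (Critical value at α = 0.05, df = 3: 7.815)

Total ratio parts = 4. Expected numbers out of 137:
  yellow round: 137 × 1/4 = 34.25
  yellow wrinkled: 137 × 1/4 = 34.25
  green round: 137 × 1/4 = 34.25
  green wrinkled: 137 × 1/4 = 34.25
χ² = Σ (O − E)² / E
  yellow round: (33 − 34.25)² / 34.25 = 0.0456
  yellow wrinkled: (33 − 34.25)² / 34.25 = 0.0456
  green round: (38 − 34.25)² / 34.25 = 0.4106
  green wrinkled: (33 − 34.25)² / 34.25 = 0.0456
χ² = 0.0456 + 0.0456 + 0.4106 + 0.0456 = 0.5474 ≈ 0.547
Degrees of freedom = 4 − 1 = 3; critical value at α = 0.05 is 7.815.
Since 0.547 < 7.815, we fail to reject the null hypothesis — the data are consistent with the 1:1:1:1 ratio.

0.547; consistent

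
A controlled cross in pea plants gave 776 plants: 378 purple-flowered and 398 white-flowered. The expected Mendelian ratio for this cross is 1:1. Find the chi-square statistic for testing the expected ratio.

0.515

Total ratio parts = 2. Expected numbers out of 776:
  purple-flowered: 776 × 1/2 = 388
  white-flowered: 776 × 1/2 = 388
χ² = Σ (O − E)² / E
  purple-flowered: (378 − 388)² / 388 = 0.2577
  white-flowered: (398 − 388)² / 388 = 0.2577
χ² = 0.2577 + 0.2577 = 0.5154 ≈ 0.515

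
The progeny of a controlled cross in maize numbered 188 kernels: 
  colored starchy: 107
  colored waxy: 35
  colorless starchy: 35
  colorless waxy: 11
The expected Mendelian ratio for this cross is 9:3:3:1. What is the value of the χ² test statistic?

0.066

Total ratio parts = 16. Expected numbers out of 188:
  colored starchy: 188 × 9/16 = 105.75
  colored waxy: 188 × 3/16 = 35.25
  colorless starchy: 188 × 3/16 = 35.25
  colorless waxy: 188 × 1/16 = 11.75
χ² = Σ (O − E)² / E
  colored starchy: (107 − 105.75)² / 105.75 = 0.0148
  colored waxy: (35 − 35.25)² / 35.25 = 0.0018
  colorless starchy: (35 − 35.25)² / 35.25 = 0.0018
  colorless waxy: (11 − 11.75)² / 11.75 = 0.0479
χ² = 0.0148 + 0.0018 + 0.0018 + 0.0479 = 0.0663 ≈ 0.066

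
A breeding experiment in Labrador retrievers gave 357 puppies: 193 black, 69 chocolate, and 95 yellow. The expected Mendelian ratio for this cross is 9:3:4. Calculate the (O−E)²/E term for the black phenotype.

Total ratio parts = 16. Expected numbers out of 357:
  black: 357 × 9/16 = 200.8125
  chocolate: 357 × 3/16 = 66.9375
  yellow: 357 × 4/16 = 89.25
Contribution of black: (193 − 200.8125)² / 200.8125 = 0.3039

0.304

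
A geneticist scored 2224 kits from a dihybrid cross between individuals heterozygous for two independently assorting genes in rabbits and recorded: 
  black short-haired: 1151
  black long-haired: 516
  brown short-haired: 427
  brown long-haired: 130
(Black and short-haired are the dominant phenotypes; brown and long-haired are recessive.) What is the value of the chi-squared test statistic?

A dihybrid F₂ with independent assortment and complete dominance at both loci gives a 9:3:3:1 phenotypic ratio.
Under the 9:3:3:1 hypothesis (Σ ratio = 16, N = 2224):
  black short-haired: 2224 × 9/16 = 1251
  black long-haired: 2224 × 3/16 = 417
  brown short-haired: 2224 × 3/16 = 417
  brown long-haired: 2224 × 1/16 = 139
χ² = Σ (O − E)² / E
  black short-haired: (1151 − 1251)² / 1251 = 7.9936
  black long-haired: (516 − 417)² / 417 = 23.5036
  brown short-haired: (427 − 417)² / 417 = 0.2398
  brown long-haired: (130 − 139)² / 139 = 0.5827
χ² = 7.9936 + 23.5036 + 0.2398 + 0.5827 = 32.3197 ≈ 32.320

32.320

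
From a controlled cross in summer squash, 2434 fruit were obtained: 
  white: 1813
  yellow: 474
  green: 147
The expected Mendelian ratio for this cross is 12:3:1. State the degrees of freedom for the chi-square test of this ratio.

2

A goodness-of-fit test with 3 phenotype classes has df = 3 − 1 = 2.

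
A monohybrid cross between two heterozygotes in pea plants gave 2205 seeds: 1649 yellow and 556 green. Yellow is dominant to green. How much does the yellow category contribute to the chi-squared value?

0.014

For a monohybrid cross between heterozygotes with complete dominance, the expected phenotypic ratio is 3:1.
Expected counts for N = 2205 under a 3:1 ratio (total parts = 4):
  yellow: 2205 × 3/4 = 1653.75
  green: 2205 × 1/4 = 551.25
Contribution of yellow: (1649 − 1653.75)² / 1653.75 = 0.0136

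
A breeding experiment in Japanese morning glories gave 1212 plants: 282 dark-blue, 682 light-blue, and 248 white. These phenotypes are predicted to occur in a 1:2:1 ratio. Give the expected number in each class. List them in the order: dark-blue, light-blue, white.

The 1:2:1 ratio has 4 parts, so with N = 1212 the expected counts are:
  dark-blue: 1212 × 1/4 = 303
  light-blue: 1212 × 2/4 = 606
  white: 1212 × 1/4 = 303

303, 606, 303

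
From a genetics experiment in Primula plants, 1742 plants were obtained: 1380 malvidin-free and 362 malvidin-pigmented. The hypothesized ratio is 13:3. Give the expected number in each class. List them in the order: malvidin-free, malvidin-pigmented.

Total ratio parts = 16. Expected numbers out of 1742:
  malvidin-free: 1742 × 13/16 = 1415.375
  malvidin-pigmented: 1742 × 3/16 = 326.625

1415.375, 326.625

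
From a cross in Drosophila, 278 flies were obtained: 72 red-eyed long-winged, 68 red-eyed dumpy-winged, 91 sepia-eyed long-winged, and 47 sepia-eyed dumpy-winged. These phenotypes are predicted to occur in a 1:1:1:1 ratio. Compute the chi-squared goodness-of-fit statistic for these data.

14.058

Total ratio parts = 4. Expected numbers out of 278:
  red-eyed long-winged: 278 × 1/4 = 69.5
  red-eyed dumpy-winged: 278 × 1/4 = 69.5
  sepia-eyed long-winged: 278 × 1/4 = 69.5
  sepia-eyed dumpy-winged: 278 × 1/4 = 69.5
χ² = Σ (O − E)² / E
  red-eyed long-winged: (72 − 69.5)² / 69.5 = 0.0899
  red-eyed dumpy-winged: (68 − 69.5)² / 69.5 = 0.0324
  sepia-eyed long-winged: (91 − 69.5)² / 69.5 = 6.6511
  sepia-eyed dumpy-winged: (47 − 69.5)² / 69.5 = 7.2842
χ² = 0.0899 + 0.0324 + 6.6511 + 7.2842 = 14.0576 ≈ 14.058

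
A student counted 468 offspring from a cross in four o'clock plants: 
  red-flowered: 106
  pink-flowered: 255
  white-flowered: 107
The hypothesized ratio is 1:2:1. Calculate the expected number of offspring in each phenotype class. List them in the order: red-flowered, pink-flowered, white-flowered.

The 1:2:1 ratio has 4 parts, so with N = 468 the expected counts are:
  red-flowered: 468 × 1/4 = 117
  pink-flowered: 468 × 2/4 = 234
  white-flowered: 468 × 1/4 = 117

117, 234, 117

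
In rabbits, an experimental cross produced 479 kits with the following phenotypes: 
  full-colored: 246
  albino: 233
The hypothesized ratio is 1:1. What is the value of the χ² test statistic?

Total ratio parts = 2. Expected numbers out of 479:
  full-colored: 479 × 1/2 = 239.5
  albino: 479 × 1/2 = 239.5
χ² = Σ (O − E)² / E
  full-colored: (246 − 239.5)² / 239.5 = 0.1764
  albino: (233 − 239.5)² / 239.5 = 0.1764
χ² = 0.1764 + 0.1764 = 0.3528 ≈ 0.353

0.353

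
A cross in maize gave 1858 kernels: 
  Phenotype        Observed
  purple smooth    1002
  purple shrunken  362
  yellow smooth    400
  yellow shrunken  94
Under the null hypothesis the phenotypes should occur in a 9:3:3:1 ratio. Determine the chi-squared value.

14.178

Expected counts for N = 1858 under a 9:3:3:1 ratio (total parts = 16):
  purple smooth: 1858 × 9/16 = 1045.125
  purple shrunken: 1858 × 3/16 = 348.375
  yellow smooth: 1858 × 3/16 = 348.375
  yellow shrunken: 1858 × 1/16 = 116.125
χ² = Σ (O − E)² / E
  purple smooth: (1002 − 1045.125)² / 1045.125 = 1.7795
  purple shrunken: (362 − 348.375)² / 348.375 = 0.5329
  yellow smooth: (400 − 348.375)² / 348.375 = 7.6502
  yellow shrunken: (94 − 116.125)² / 116.125 = 4.2154
χ² = 1.7795 + 0.5329 + 7.6502 + 4.2154 = 14.178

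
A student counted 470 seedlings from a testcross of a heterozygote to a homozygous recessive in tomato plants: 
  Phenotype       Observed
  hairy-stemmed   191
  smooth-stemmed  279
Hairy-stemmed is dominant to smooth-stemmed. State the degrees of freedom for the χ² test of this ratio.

1

A testcross of a heterozygote (Aa × aa) gives a 1:1 phenotypic ratio.
A goodness-of-fit test with 2 phenotype classes has df = 2 − 1 = 1.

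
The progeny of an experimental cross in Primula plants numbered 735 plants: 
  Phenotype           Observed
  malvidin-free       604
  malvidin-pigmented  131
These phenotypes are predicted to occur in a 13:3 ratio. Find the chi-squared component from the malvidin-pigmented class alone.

0.337

Expected counts for N = 735 under a 13:3 ratio (total parts = 16):
  malvidin-free: 735 × 13/16 = 597.1875
  malvidin-pigmented: 735 × 3/16 = 137.8125
Contribution of malvidin-pigmented: (131 − 137.8125)² / 137.8125 = 0.3368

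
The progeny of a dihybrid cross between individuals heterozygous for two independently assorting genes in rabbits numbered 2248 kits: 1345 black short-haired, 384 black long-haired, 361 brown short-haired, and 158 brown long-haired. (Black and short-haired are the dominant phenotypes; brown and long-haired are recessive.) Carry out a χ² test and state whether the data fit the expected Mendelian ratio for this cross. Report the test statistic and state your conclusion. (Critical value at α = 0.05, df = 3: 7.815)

19.325; not consistent

A dihybrid F₂ with independent assortment and complete dominance at both loci gives a 9:3:3:1 phenotypic ratio.
Expected counts for N = 2248 under a 9:3:3:1 ratio (total parts = 16):
  black short-haired: 2248 × 9/16 = 1264.5
  black long-haired: 2248 × 3/16 = 421.5
  brown short-haired: 2248 × 3/16 = 421.5
  brown long-haired: 2248 × 1/16 = 140.5
χ² = Σ (O − E)² / E
  black short-haired: (1345 − 1264.5)² / 1264.5 = 5.1248
  black long-haired: (384 − 421.5)² / 421.5 = 3.3363
  brown short-haired: (361 − 421.5)² / 421.5 = 8.6839
  brown long-haired: (158 − 140.5)² / 140.5 = 2.1797
χ² = 5.1248 + 3.3363 + 8.6839 + 2.1797 = 19.3247 ≈ 19.325
Degrees of freedom = 4 − 1 = 3; critical value at α = 0.05 is 7.815.
Since 19.325 > 7.815, we reject the null hypothesis — the data do not fit the 9:3:3:1 ratio.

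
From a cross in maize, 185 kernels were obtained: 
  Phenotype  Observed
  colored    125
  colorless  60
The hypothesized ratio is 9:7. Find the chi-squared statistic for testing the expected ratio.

Under the 9:7 hypothesis (Σ ratio = 16, N = 185):
  colored: 185 × 9/16 = 104.0625
  colorless: 185 × 7/16 = 80.9375
χ² = Σ (O − E)² / E
  colored: (125 − 104.0625)² / 104.0625 = 4.2127
  colorless: (60 − 80.9375)² / 80.9375 = 5.4163
χ² = 4.2127 + 5.4163 = 9.629

9.629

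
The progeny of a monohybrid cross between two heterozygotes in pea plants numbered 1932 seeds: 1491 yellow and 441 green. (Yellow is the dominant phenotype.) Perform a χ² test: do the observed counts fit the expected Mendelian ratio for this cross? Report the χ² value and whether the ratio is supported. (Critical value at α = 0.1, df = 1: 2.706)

4.870; not consistent

For a monohybrid cross between heterozygotes with complete dominance, the expected phenotypic ratio is 3:1.
Under the 3:1 hypothesis (Σ ratio = 4, N = 1932):
  yellow: 1932 × 3/4 = 1449
  green: 1932 × 1/4 = 483
χ² = Σ (O − E)² / E
  yellow: (1491 − 1449)² / 1449 = 1.2174
  green: (441 − 483)² / 483 = 3.6522
χ² = 1.2174 + 3.6522 = 4.8696 ≈ 4.870
Degrees of freedom = 2 − 1 = 1; critical value at α = 0.1 is 2.706.
Since 4.870 > 2.706, we reject the null hypothesis — the data do not fit the 3:1 ratio.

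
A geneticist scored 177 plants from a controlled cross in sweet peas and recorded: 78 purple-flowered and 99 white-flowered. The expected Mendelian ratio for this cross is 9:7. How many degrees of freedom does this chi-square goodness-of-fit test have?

1

A goodness-of-fit test with 2 phenotype classes has df = 2 − 1 = 1.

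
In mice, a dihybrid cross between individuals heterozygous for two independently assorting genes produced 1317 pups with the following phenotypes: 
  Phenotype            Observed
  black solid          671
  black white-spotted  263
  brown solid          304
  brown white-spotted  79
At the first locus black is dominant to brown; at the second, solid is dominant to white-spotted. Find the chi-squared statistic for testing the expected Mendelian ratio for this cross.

20.943

A dihybrid F₂ with independent assortment and complete dominance at both loci gives a 9:3:3:1 phenotypic ratio.
The 9:3:3:1 ratio has 16 parts, so with N = 1317 the expected counts are:
  black solid: 1317 × 9/16 = 740.8125
  black white-spotted: 1317 × 3/16 = 246.9375
  brown solid: 1317 × 3/16 = 246.9375
  brown white-spotted: 1317 × 1/16 = 82.3125
χ² = Σ (O − E)² / E
  black solid: (671 − 740.8125)² / 740.8125 = 6.5790
  black white-spotted: (263 − 246.9375)² / 246.9375 = 1.0448
  brown solid: (304 − 246.9375)² / 246.9375 = 13.1860
  brown white-spotted: (79 − 82.3125)² / 82.3125 = 0.1333
χ² = 6.5790 + 1.0448 + 13.1860 + 0.1333 = 20.9431 ≈ 20.943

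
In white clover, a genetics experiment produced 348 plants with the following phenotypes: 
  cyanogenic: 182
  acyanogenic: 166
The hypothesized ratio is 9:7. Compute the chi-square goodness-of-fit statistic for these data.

The 9:7 ratio has 16 parts, so with N = 348 the expected counts are:
  cyanogenic: 348 × 9/16 = 195.75
  acyanogenic: 348 × 7/16 = 152.25
χ² = Σ (O − E)² / E
  cyanogenic: (182 − 195.75)² / 195.75 = 0.9658
  acyanogenic: (166 − 152.25)² / 152.25 = 1.2418
χ² = 0.9658 + 1.2418 = 2.2076 ≈ 2.208

2.208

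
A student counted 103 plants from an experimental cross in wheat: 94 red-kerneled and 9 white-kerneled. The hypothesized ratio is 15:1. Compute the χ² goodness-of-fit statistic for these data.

The 15:1 ratio has 16 parts, so with N = 103 the expected counts are:
  red-kerneled: 103 × 15/16 = 96.5625
  white-kerneled: 103 × 1/16 = 6.4375
χ² = Σ (O − E)² / E
  red-kerneled: (94 − 96.5625)² / 96.5625 = 0.0680
  white-kerneled: (9 − 6.4375)² / 6.4375 = 1.0200
χ² = 0.0680 + 1.0200 = 1.088

1.088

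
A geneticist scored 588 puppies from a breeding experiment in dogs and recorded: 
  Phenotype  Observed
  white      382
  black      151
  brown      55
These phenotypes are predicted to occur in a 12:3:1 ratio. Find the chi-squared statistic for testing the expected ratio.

32.018

Expected counts for N = 588 under a 12:3:1 ratio (total parts = 16):
  white: 588 × 12/16 = 441
  black: 588 × 3/16 = 110.25
  brown: 588 × 1/16 = 36.75
χ² = Σ (O − E)² / E
  white: (382 − 441)² / 441 = 7.8934
  black: (151 − 110.25)² / 110.25 = 15.0618
  brown: (55 − 36.75)² / 36.75 = 9.0629
χ² = 7.8934 + 15.0618 + 9.0629 = 32.0181 ≈ 32.018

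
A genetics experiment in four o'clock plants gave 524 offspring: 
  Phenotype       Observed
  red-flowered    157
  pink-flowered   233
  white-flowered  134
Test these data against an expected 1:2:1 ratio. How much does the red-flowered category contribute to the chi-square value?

5.160

Total ratio parts = 4. Expected numbers out of 524:
  red-flowered: 524 × 1/4 = 131
  pink-flowered: 524 × 2/4 = 262
  white-flowered: 524 × 1/4 = 131
Contribution of red-flowered: (157 − 131)² / 131 = 5.1603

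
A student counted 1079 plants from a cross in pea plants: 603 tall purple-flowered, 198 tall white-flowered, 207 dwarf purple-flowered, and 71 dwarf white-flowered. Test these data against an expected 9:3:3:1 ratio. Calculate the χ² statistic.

Expected counts for N = 1079 under a 9:3:3:1 ratio (total parts = 16):
  tall purple-flowered: 1079 × 9/16 = 606.9375
  tall white-flowered: 1079 × 3/16 = 202.3125
  dwarf purple-flowered: 1079 × 3/16 = 202.3125
  dwarf white-flowered: 1079 × 1/16 = 67.4375
χ² = Σ (O − E)² / E
  tall purple-flowered: (603 − 606.9375)² / 606.9375 = 0.0255
  tall white-flowered: (198 − 202.3125)² / 202.3125 = 0.0919
  dwarf purple-flowered: (207 − 202.3125)² / 202.3125 = 0.1086
  dwarf white-flowered: (71 − 67.4375)² / 67.4375 = 0.1882
χ² = 0.0255 + 0.0919 + 0.1086 + 0.1882 = 0.4142 ≈ 0.414

0.414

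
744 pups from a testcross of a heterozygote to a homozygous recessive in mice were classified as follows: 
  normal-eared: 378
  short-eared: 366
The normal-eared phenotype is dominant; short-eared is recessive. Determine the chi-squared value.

0.194

A testcross of a heterozygote (Aa × aa) gives a 1:1 phenotypic ratio.
Total ratio parts = 2. Expected numbers out of 744:
  normal-eared: 744 × 1/2 = 372
  short-eared: 744 × 1/2 = 372
χ² = Σ (O − E)² / E
  normal-eared: (378 − 372)² / 372 = 0.0968
  short-eared: (366 − 372)² / 372 = 0.0968
χ² = 0.0968 + 0.0968 = 0.1936 ≈ 0.194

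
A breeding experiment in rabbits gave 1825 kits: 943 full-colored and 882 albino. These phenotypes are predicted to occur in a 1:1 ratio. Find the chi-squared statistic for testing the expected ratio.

2.039

The 1:1 ratio has 2 parts, so with N = 1825 the expected counts are:
  full-colored: 1825 × 1/2 = 912.5
  albino: 1825 × 1/2 = 912.5
χ² = Σ (O − E)² / E
  full-colored: (943 − 912.5)² / 912.5 = 1.0195
  albino: (882 − 912.5)² / 912.5 = 1.0195
χ² = 1.0195 + 1.0195 = 2.039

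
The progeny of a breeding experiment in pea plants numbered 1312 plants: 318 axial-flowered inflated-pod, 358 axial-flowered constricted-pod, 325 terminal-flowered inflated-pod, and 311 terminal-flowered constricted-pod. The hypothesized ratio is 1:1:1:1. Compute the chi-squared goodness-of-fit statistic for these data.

3.957

Total ratio parts = 4. Expected numbers out of 1312:
  axial-flowered inflated-pod: 1312 × 1/4 = 328
  axial-flowered constricted-pod: 1312 × 1/4 = 328
  terminal-flowered inflated-pod: 1312 × 1/4 = 328
  terminal-flowered constricted-pod: 1312 × 1/4 = 328
χ² = Σ (O − E)² / E
  axial-flowered inflated-pod: (318 − 328)² / 328 = 0.3049
  axial-flowered constricted-pod: (358 − 328)² / 328 = 2.7439
  terminal-flowered inflated-pod: (325 − 328)² / 328 = 0.0274
  terminal-flowered constricted-pod: (311 − 328)² / 328 = 0.8811
χ² = 0.3049 + 2.7439 + 0.0274 + 0.8811 = 3.9573 ≈ 3.957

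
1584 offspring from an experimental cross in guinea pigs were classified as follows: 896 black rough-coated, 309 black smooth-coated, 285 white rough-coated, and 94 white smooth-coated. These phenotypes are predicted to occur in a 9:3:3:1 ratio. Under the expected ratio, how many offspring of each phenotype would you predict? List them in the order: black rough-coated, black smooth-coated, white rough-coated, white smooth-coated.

891, 297, 297, 99

Total ratio parts = 16. Expected numbers out of 1584:
  black rough-coated: 1584 × 9/16 = 891
  black smooth-coated: 1584 × 3/16 = 297
  white rough-coated: 1584 × 3/16 = 297
  white smooth-coated: 1584 × 1/16 = 99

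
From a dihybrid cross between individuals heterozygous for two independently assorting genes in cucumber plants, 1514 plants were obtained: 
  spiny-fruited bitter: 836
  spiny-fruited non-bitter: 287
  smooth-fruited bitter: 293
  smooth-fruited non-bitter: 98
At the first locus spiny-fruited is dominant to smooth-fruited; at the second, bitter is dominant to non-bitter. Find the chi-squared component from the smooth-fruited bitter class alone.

0.293

A dihybrid F₂ with independent assortment and complete dominance at both loci gives a 9:3:3:1 phenotypic ratio.
The 9:3:3:1 ratio has 16 parts, so with N = 1514 the expected counts are:
  spiny-fruited bitter: 1514 × 9/16 = 851.625
  spiny-fruited non-bitter: 1514 × 3/16 = 283.875
  smooth-fruited bitter: 1514 × 3/16 = 283.875
  smooth-fruited non-bitter: 1514 × 1/16 = 94.625
Contribution of smooth-fruited bitter: (293 − 283.875)² / 283.875 = 0.2933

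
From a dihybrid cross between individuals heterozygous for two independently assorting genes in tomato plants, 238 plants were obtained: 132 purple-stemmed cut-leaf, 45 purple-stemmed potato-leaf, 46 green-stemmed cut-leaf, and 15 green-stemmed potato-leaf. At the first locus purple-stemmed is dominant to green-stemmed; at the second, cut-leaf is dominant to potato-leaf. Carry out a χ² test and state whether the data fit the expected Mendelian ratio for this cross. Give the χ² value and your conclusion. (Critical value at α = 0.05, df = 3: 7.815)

0.073; consistent

A dihybrid F₂ with independent assortment and complete dominance at both loci gives a 9:3:3:1 phenotypic ratio.
The 9:3:3:1 ratio has 16 parts, so with N = 238 the expected counts are:
  purple-stemmed cut-leaf: 238 × 9/16 = 133.875
  purple-stemmed potato-leaf: 238 × 3/16 = 44.625
  green-stemmed cut-leaf: 238 × 3/16 = 44.625
  green-stemmed potato-leaf: 238 × 1/16 = 14.875
χ² = Σ (O − E)² / E
  purple-stemmed cut-leaf: (132 − 133.875)² / 133.875 = 0.0263
  purple-stemmed potato-leaf: (45 − 44.625)² / 44.625 = 0.0032
  green-stemmed cut-leaf: (46 − 44.625)² / 44.625 = 0.0424
  green-stemmed potato-leaf: (15 − 14.875)² / 14.875 = 0.0011
χ² = 0.0263 + 0.0032 + 0.0424 + 0.0011 = 0.073
Degrees of freedom = 4 − 1 = 3; critical value at α = 0.05 is 7.815.
Since 0.073 < 7.815, we fail to reject the null hypothesis — the data are consistent with the 9:3:3:1 ratio.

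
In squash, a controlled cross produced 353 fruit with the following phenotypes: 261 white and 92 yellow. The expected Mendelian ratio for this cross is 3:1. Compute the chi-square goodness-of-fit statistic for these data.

0.212

Total ratio parts = 4. Expected numbers out of 353:
  white: 353 × 3/4 = 264.75
  yellow: 353 × 1/4 = 88.25
χ² = Σ (O − E)² / E
  white: (261 − 264.75)² / 264.75 = 0.0531
  yellow: (92 − 88.25)² / 88.25 = 0.1593
χ² = 0.0531 + 0.1593 = 0.2124 ≈ 0.212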